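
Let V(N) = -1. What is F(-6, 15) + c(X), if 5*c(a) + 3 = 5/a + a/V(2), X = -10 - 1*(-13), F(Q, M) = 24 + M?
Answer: 572/15 ≈ 38.133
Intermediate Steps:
X = 3 (X = -10 + 13 = 3)
c(a) = -⅗ + 1/a - a/5 (c(a) = -⅗ + (5/a + a/(-1))/5 = -⅗ + (5/a + a*(-1))/5 = -⅗ + (5/a - a)/5 = -⅗ + (-a + 5/a)/5 = -⅗ + (1/a - a/5) = -⅗ + 1/a - a/5)
F(-6, 15) + c(X) = (24 + 15) + (⅕)*(5 - 1*3*(3 + 3))/3 = 39 + (⅕)*(⅓)*(5 - 1*3*6) = 39 + (⅕)*(⅓)*(5 - 18) = 39 + (⅕)*(⅓)*(-13) = 39 - 13/15 = 572/15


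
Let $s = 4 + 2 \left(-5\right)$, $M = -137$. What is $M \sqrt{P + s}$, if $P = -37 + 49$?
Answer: $- 137 \sqrt{6} \approx -335.58$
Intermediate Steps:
$P = 12$
$s = -6$ ($s = 4 - 10 = -6$)
$M \sqrt{P + s} = - 137 \sqrt{12 - 6} = - 137 \sqrt{6}$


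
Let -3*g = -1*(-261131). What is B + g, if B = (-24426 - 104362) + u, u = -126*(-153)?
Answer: -589661/3 ≈ -1.9655e+5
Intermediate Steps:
u = 19278
g = -261131/3 (g = -(-1)*(-261131)/3 = -1/3*261131 = -261131/3 ≈ -87044.)
B = -109510 (B = (-24426 - 104362) + 19278 = -128788 + 19278 = -109510)
B + g = -109510 - 261131/3 = -589661/3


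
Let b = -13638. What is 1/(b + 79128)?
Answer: 1/65490 ≈ 1.5269e-5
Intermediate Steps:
1/(b + 79128) = 1/(-13638 + 79128) = 1/65490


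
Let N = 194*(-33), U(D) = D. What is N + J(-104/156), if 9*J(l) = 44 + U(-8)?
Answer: -6398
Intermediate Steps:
N = -6402
J(l) = 4 (J(l) = (44 - 8)/9 = (⅑)*36 = 4)
N + J(-104/156) = -6402 + 4 = -6398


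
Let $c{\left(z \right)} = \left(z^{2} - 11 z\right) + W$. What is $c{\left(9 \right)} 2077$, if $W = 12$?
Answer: $-12462$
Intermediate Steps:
$c{\left(z \right)} = 12 + z^{2} - 11 z$ ($c{\left(z \right)} = \left(z^{2} - 11 z\right) + 12 = 12 + z^{2} - 11 z$)
$c{\left(9 \right)} 2077 = \left(12 + 9^{2} - 99\right) 2077 = \left(12 + 81 - 99\right) 2077 = \left(-6\right) 2077 = -12462$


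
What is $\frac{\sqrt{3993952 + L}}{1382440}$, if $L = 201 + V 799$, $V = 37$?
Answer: $\frac{\sqrt{1005929}}{691220} \approx 0.001451$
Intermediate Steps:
$L = 29764$ ($L = 201 + 37 \cdot 799 = 201 + 29563 = 29764$)
$\frac{\sqrt{3993952 + L}}{1382440} = \frac{\sqrt{3993952 + 29764}}{1382440} = \sqrt{4023716} \cdot \frac{1}{1382440} = 2 \sqrt{1005929} \cdot \frac{1}{1382440} = \frac{\sqrt{1005929}}{691220}$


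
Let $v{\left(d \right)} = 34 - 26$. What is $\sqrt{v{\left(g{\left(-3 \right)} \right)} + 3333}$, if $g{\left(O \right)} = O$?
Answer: $\sqrt{3341} \approx 57.801$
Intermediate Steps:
$v{\left(d \right)} = 8$
$\sqrt{v{\left(g{\left(-3 \right)} \right)} + 3333} = \sqrt{8 + 3333} = \sqrt{3341}$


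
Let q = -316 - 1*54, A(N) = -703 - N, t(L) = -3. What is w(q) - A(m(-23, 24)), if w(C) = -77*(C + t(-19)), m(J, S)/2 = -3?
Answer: 29418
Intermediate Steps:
m(J, S) = -6 (m(J, S) = 2*(-3) = -6)
q = -370 (q = -316 - 54 = -370)
w(C) = 231 - 77*C (w(C) = -77*(C - 3) = -77*(-3 + C) = 231 - 77*C)
w(q) - A(m(-23, 24)) = (231 - 77*(-370)) - (-703 - 1*(-6)) = (231 + 28490) - (-703 + 6) = 28721 - 1*(-697) = 28721 + 697 = 29418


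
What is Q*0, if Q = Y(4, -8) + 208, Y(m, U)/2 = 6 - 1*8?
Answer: 0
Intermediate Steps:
Y(m, U) = -4 (Y(m, U) = 2*(6 - 1*8) = 2*(6 - 8) = 2*(-2) = -4)
Q = 204 (Q = -4 + 208 = 204)
Q*0 = 204*0 = 0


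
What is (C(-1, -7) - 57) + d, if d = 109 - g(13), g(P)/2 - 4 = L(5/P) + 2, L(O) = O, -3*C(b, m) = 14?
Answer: 1348/39 ≈ 34.564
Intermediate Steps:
C(b, m) = -14/3 (C(b, m) = -⅓*14 = -14/3)
g(P) = 12 + 10/P (g(P) = 8 + 2*(5/P + 2) = 8 + 2*(2 + 5/P) = 8 + (4 + 10/P) = 12 + 10/P)
d = 1251/13 (d = 109 - (12 + 10/13) = 109 - 1*166/13 = 109 - 166/13 = 1251/13 ≈ 96.231)
(C(-1, -7) - 57) + d = (-14/3 - 57) + 1251/13 = -185/3 + 1251/13 = 1348/39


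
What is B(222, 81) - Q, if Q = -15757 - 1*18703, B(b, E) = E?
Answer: 34541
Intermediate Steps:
Q = -34460 (Q = -15757 - 18703 = -34460)
B(222, 81) - Q = 81 - 1*(-34460) = 81 + 34460 = 34541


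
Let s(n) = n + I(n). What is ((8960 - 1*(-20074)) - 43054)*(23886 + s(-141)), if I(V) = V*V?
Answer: -611636520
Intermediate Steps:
I(V) = V²
s(n) = n + n²
((8960 - 1*(-20074)) - 43054)*(23886 + s(-141)) = ((8960 - 1*(-20074)) - 43054)*(23886 - 141*(1 - 141)) = ((8960 + 20074) - 43054)*(23886 - 141*(-140)) = (29034 - 43054)*(23886 + 19740) = -14020*43626 = -611636520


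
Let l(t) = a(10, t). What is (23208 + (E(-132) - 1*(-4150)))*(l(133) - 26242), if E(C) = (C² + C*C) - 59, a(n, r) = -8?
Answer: -1631358750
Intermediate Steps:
l(t) = -8
E(C) = -59 + 2*C² (E(C) = (C² + C²) - 59 = 2*C² - 59 = -59 + 2*C²)
(23208 + (E(-132) - 1*(-4150)))*(l(133) - 26242) = (23208 + ((-59 + 2*(-132)²) - 1*(-4150)))*(-8 - 26242) = (23208 + ((-59 + 2*17424) + 4150))*(-26250) = (23208 + ((-59 + 34848) + 4150))*(-26250) = (23208 + (34789 + 4150))*(-26250) = (23208 + 38939)*(-26250) = 62147*(-26250) = -1631358750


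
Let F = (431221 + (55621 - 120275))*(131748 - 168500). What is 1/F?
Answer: -1/13472070384 ≈ -7.4228e-11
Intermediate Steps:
F = -13472070384 (F = (431221 - 64654)*(-36752) = 366567*(-36752) = -13472070384)
1/F = 1/(-13472070384) = -1/13472070384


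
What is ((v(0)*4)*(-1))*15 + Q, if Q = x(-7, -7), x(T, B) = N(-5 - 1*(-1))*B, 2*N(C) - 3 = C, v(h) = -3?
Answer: 367/2 ≈ 183.50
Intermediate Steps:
N(C) = 3/2 + C/2
x(T, B) = -B/2 (x(T, B) = (3/2 + (-5 - 1*(-1))/2)*B = (3/2 + (-5 + 1)/2)*B = (3/2 + (1/2)*(-4))*B = (3/2 - 2)*B = -B/2)
Q = 7/2 (Q = -1/2*(-7) = 7/2 ≈ 3.5000)
((v(0)*4)*(-1))*15 + Q = (-3*4*(-1))*15 + 7/2 = -12*(-1)*15 + 7/2 = 12*15 + 7/2 = 180 + 7/2 = 367/2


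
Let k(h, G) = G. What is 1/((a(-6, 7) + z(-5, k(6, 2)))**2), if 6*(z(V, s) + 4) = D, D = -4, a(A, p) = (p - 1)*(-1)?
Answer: 9/1024 ≈ 0.0087891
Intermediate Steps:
a(A, p) = 1 - p (a(A, p) = (-1 + p)*(-1) = 1 - p)
z(V, s) = -14/3 (z(V, s) = -4 + (1/6)*(-4) = -4 - 2/3 = -14/3)
1/((a(-6, 7) + z(-5, k(6, 2)))**2) = 1/(((1 - 1*7) - 14/3)**2) = 1/(((1 - 7) - 14/3)**2) = 1/((-6 - 14/3)**2) = 1/((-32/3)**2) = 1/(1024/9) = 9/1024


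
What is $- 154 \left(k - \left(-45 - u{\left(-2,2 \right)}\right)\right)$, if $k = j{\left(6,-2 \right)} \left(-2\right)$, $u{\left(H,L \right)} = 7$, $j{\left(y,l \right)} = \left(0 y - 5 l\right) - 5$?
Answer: $-6468$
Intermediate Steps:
$j{\left(y,l \right)} = -5 - 5 l$ ($j{\left(y,l \right)} = \left(0 - 5 l\right) - 5 = - 5 l - 5 = -5 - 5 l$)
$k = -10$ ($k = \left(-5 - -10\right) \left(-2\right) = \left(-5 + 10\right) \left(-2\right) = 5 \left(-2\right) = -10$)
$- 154 \left(k - \left(-45 - u{\left(-2,2 \right)}\right)\right) = - 154 \left(-10 + \left(\left(52 + 7\right) - 7\right)\right) = - 154 \left(-10 + \left(59 - 7\right)\right) = - 154 \left(-10 + 52\right) = \left(-154\right) 42 = -6468$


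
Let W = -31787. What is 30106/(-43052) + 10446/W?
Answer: -703350307/684246962 ≈ -1.0279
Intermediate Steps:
30106/(-43052) + 10446/W = 30106/(-43052) + 10446/(-31787) = 30106*(-1/43052) + 10446*(-1/31787) = -15053/21526 - 10446/31787 = -703350307/684246962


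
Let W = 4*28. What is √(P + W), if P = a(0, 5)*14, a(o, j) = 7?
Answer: √210 ≈ 14.491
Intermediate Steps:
W = 112
P = 98 (P = 7*14 = 98)
√(P + W) = √(98 + 112) = √210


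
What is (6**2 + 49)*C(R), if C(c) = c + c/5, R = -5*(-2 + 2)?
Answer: 0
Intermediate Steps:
R = 0 (R = -5*0 = 0)
C(c) = 6*c/5 (C(c) = c + c*(1/5) = c + c/5 = 6*c/5)
(6**2 + 49)*C(R) = (6**2 + 49)*((6/5)*0) = (36 + 49)*0 = 85*0 = 0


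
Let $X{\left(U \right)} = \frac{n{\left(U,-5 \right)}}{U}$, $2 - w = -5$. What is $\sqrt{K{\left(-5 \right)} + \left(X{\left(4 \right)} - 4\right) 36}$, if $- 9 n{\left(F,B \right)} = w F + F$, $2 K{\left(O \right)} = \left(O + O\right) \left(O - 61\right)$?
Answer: $\sqrt{154} \approx 12.41$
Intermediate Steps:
$w = 7$ ($w = 2 - -5 = 2 + 5 = 7$)
$K{\left(O \right)} = O \left(-61 + O\right)$ ($K{\left(O \right)} = \frac{\left(O + O\right) \left(O - 61\right)}{2} = \frac{2 O \left(-61 + O\right)}{2} = O \left(-61 + O\right)$)
$n{\left(F,B \right)} = - \frac{8 F}{9}$ ($n{\left(F,B \right)} = - \frac{7 F + F}{9} = - \frac{8 F}{9}$)
$X{\left(U \right)} = - \frac{8}{9}$ ($X{\left(U \right)} = \frac{\left(- \frac{8}{9}\right) U}{U} = - \frac{8}{9}$)
$\sqrt{K{\left(-5 \right)} + \left(X{\left(4 \right)} - 4\right) 36} = \sqrt{- 5 \left(-61 - 5\right) + \left(- \frac{8}{9} - 4\right) 36} = \sqrt{\left(-5\right) \left(-66\right) - 176} = \sqrt{330 - 176} = \sqrt{154}$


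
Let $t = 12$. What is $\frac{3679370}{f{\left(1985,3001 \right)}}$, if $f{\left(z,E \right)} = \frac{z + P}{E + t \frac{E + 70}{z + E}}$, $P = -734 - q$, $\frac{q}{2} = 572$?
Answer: $\frac{9198325657010}{88917} \approx 1.0345 \cdot 10^{8}$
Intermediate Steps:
$q = 1144$ ($q = 2 \cdot 572 = 1144$)
$P = -1878$ ($P = -734 - 1144 = -1878$)
$f{\left(z,E \right)} = \frac{-1878 + z}{E + \frac{12 \left(70 + E\right)}{E + z}}$ ($f{\left(z,E \right)} = \frac{z - 1878}{E + 12 \frac{E + 70}{z + E}} = \frac{-1878 + z}{E + 12 \frac{70 + E}{E + z}} = \frac{-1878 + z}{E + \frac{12 \left(70 + E\right)}{E + z}}$)
$\frac{3679370}{f{\left(1985,3001 \right)}} = \frac{3679370}{\frac{1}{840 + 3001^{2} + 12 \cdot 3001 + 3001 \cdot 1985} \left(1985^{2} - 5635878 - 3727830 + 3001 \cdot 1985\right)} = \frac{3679370}{\frac{1}{840 + 9006001 + 36012 + 5956985} \left(3940225 - 5635878 - 3727830 + 5956985\right)} = \frac{3679370}{\frac{1}{14999838} \cdot 533502} = \frac{3679370}{\frac{88917}{2499973}} = 3679370 \cdot \frac{2499973}{88917} = \frac{9198325657010}{88917}$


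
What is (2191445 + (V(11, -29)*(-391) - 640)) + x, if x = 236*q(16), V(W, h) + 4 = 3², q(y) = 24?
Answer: 2194514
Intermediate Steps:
V(W, h) = 5 (V(W, h) = -4 + 3² = -4 + 9 = 5)
x = 5664 (x = 236*24 = 5664)
(2191445 + (V(11, -29)*(-391) - 640)) + x = (2191445 + (5*(-391) - 640)) + 5664 = (2191445 + (-1955 - 640)) + 5664 = (2191445 - 2595) + 5664 = 2188850 + 5664 = 2194514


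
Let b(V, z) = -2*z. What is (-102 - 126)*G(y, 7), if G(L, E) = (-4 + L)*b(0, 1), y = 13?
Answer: 4104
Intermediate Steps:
G(L, E) = 8 - 2*L (G(L, E) = (-4 + L)*(-2*1) = (-4 + L)*(-2) = 8 - 2*L)
(-102 - 126)*G(y, 7) = (-102 - 126)*(8 - 2*13) = -228*(8 - 26) = -228*(-18) = 4104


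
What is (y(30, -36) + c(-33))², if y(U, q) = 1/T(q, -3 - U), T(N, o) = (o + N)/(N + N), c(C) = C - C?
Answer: 576/529 ≈ 1.0888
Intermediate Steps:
c(C) = 0
T(N, o) = (N + o)/(2*N) (T(N, o) = (N + o)/((2*N)) = (N + o)*(1/(2*N)) = (N + o)/(2*N))
y(U, q) = 2*q/(-3 + q - U) (y(U, q) = 1/((q + (-3 - U))/(2*q)) = 1/((-3 + q - U)/(2*q)) = 2*q/(-3 + q - U))
(y(30, -36) + c(-33))² = (2*(-36)/(-3 - 36 - 1*30) + 0)² = (2*(-36)/(-3 - 36 - 30) + 0)² = (2*(-36)/(-69) + 0)² = (2*(-36)*(-1/69) + 0)² = (24/23 + 0)² = (24/23)² = 576/529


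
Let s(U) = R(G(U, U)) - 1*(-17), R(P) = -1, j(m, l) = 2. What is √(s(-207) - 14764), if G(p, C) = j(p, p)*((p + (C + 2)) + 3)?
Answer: 2*I*√3687 ≈ 121.44*I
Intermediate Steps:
G(p, C) = 10 + 2*C + 2*p (G(p, C) = 2*((p + (C + 2)) + 3) = 2*((p + (2 + C)) + 3) = 2*((2 + C + p) + 3) = 2*(5 + C + p) = 10 + 2*C + 2*p)
s(U) = 16 (s(U) = -1 - 1*(-17) = -1 + 17 = 16)
√(s(-207) - 14764) = √(16 - 14764) = √(-14748) = 2*I*√3687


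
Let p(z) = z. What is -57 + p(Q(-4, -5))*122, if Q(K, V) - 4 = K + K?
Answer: -545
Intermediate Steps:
Q(K, V) = 4 + 2*K (Q(K, V) = 4 + (K + K) = 4 + 2*K)
-57 + p(Q(-4, -5))*122 = -57 + (4 + 2*(-4))*122 = -57 + (4 - 8)*122 = -57 - 4*122 = -57 - 488 = -545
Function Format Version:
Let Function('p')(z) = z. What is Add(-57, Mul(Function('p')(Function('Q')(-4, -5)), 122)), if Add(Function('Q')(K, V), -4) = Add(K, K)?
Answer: -545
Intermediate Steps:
Function('Q')(K, V) = Add(4, Mul(2, K)) (Function('Q')(K, V) = Add(4, Add(K, K)) = Add(4, Mul(2, K)))
Add(-57, Mul(Function('p')(Function('Q')(-4, -5)), 122)) = Add(-57, Mul(Add(4, Mul(2, -4)), 122)) = Add(-57, Mul(Add(4, -8), 122)) = Add(-57, Mul(-4, 122)) = Add(-57, -488) = -545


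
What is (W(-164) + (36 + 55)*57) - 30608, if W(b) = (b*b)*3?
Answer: 55267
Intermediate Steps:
W(b) = 3*b² (W(b) = b²*3 = 3*b²)
(W(-164) + (36 + 55)*57) - 30608 = (3*(-164)² + (36 + 55)*57) - 30608 = (3*26896 + 91*57) - 30608 = (80688 + 5187) - 30608 = 85875 - 30608 = 55267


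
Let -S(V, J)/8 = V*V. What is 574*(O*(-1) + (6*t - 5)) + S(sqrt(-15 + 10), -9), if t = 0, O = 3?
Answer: -4552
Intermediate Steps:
S(V, J) = -8*V**2 (S(V, J) = -8*V*V = -8*V**2)
574*(O*(-1) + (6*t - 5)) + S(sqrt(-15 + 10), -9) = 574*(3*(-1) + (6*0 - 5)) - 8*(sqrt(-15 + 10))**2 = 574*(-3 + (0 - 5)) - 8*(sqrt(-5))**2 = 574*(-3 - 5) - 8*(I*sqrt(5))**2 = 574*(-8) - 8*(-5) = -4592 + 40 = -4552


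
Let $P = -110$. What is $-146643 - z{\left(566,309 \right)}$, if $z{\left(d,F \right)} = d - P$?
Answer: $-147319$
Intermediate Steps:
$z{\left(d,F \right)} = 110 + d$ ($z{\left(d,F \right)} = d - -110 = d + 110 = 110 + d$)
$-146643 - z{\left(566,309 \right)} = -146643 - \left(110 + 566\right) = -146643 - 676 = -147319$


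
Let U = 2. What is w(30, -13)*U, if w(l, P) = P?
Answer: -26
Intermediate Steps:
w(30, -13)*U = -13*2 = -26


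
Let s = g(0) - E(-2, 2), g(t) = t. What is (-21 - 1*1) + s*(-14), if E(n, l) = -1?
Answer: -36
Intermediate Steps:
s = 1 (s = 0 - 1*(-1) = 0 + 1 = 1)
(-21 - 1*1) + s*(-14) = (-21 - 1*1) + 1*(-14) = (-21 - 1) - 14 = -22 - 14 = -36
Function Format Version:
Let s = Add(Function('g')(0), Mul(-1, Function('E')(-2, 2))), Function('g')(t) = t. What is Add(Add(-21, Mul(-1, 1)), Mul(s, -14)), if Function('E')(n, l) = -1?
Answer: -36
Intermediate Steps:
s = 1 (s = Add(0, Mul(-1, -1)) = Add(0, 1) = 1)
Add(Add(-21, Mul(-1, 1)), Mul(s, -14)) = Add(Add(-21, Mul(-1, 1)), Mul(1, -14)) = Add(Add(-21, -1), -14) = Add(-22, -14) = -36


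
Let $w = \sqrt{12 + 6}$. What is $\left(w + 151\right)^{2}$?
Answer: $22819 + 906 \sqrt{2} \approx 24100.0$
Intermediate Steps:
$w = 3 \sqrt{2}$ ($w = \sqrt{18} = 3 \sqrt{2} \approx 4.2426$)
$\left(w + 151\right)^{2} = \left(3 \sqrt{2} + 151\right)^{2} = \left(151 + 3 \sqrt{2}\right)^{2}$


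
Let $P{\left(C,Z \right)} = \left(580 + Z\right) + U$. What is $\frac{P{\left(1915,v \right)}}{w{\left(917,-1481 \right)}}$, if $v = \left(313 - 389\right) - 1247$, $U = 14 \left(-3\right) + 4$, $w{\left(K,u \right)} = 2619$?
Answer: $- \frac{781}{2619} \approx -0.29821$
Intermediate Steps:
$U = -38$ ($U = -42 + 4 = -38$)
$v = -1323$ ($v = \left(313 - 389\right) - 1247 = -76 - 1247 = -1323$)
$P{\left(C,Z \right)} = 542 + Z$ ($P{\left(C,Z \right)} = \left(580 + Z\right) - 38 = 542 + Z$)
$\frac{P{\left(1915,v \right)}}{w{\left(917,-1481 \right)}} = \frac{542 - 1323}{2619} = \left(-781\right) \frac{1}{2619} = - \frac{781}{2619}$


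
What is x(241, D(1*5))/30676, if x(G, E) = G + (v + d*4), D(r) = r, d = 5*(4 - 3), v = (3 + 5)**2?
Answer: 325/30676 ≈ 0.010595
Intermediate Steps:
v = 64 (v = 8**2 = 64)
d = 5 (d = 5*1 = 5)
x(G, E) = 84 + G (x(G, E) = G + (64 + 5*4) = G + (64 + 20) = G + 84 = 84 + G)
x(241, D(1*5))/30676 = (84 + 241)/30676 = 325*(1/30676) = 325/30676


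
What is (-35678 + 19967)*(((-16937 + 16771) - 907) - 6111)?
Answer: 112867824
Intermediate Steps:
(-35678 + 19967)*(((-16937 + 16771) - 907) - 6111) = -15711*((-166 - 907) - 6111) = -15711*(-1073 - 6111) = -15711*(-7184) = 112867824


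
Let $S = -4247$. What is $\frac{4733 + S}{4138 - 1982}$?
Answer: $\frac{243}{1078} \approx 0.22542$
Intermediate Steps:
$\frac{4733 + S}{4138 - 1982} = \frac{4733 - 4247}{4138 - 1982} = \frac{486}{2156} = 486 \cdot \frac{1}{2156} = \frac{243}{1078}$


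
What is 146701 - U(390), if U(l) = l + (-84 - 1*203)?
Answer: 146598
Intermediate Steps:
U(l) = -287 + l (U(l) = l + (-84 - 203) = l - 287 = -287 + l)
146701 - U(390) = 146701 - (-287 + 390) = 146701 - 1*103 = 146701 - 103 = 146598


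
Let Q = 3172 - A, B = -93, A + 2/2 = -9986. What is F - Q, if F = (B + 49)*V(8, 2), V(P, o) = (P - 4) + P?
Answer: -13687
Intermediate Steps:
A = -9987 (A = -1 - 9986 = -9987)
V(P, o) = -4 + 2*P (V(P, o) = (-4 + P) + P = -4 + 2*P)
F = -528 (F = (-93 + 49)*(-4 + 2*8) = -44*(-4 + 16) = -44*12 = -528)
Q = 13159 (Q = 3172 - 1*(-9987) = 3172 + 9987 = 13159)
F - Q = -528 - 1*13159 = -528 - 13159 = -13687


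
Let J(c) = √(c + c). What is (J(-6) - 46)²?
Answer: 2104 - 184*I*√3 ≈ 2104.0 - 318.7*I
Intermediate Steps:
J(c) = √2*√c (J(c) = √(2*c) = √2*√c)
(J(-6) - 46)² = (√2*√(-6) - 46)² = (√2*(I*√6) - 46)² = (2*I*√3 - 46)² = (-46 + 2*I*√3)²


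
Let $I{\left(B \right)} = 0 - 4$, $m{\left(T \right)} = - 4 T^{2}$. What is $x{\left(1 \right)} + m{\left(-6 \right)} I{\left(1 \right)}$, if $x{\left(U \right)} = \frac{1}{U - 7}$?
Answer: $\frac{3455}{6} \approx 575.83$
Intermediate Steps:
$I{\left(B \right)} = -4$
$x{\left(U \right)} = \frac{1}{-7 + U}$
$x{\left(1 \right)} + m{\left(-6 \right)} I{\left(1 \right)} = \frac{1}{-7 + 1} + - 4 \left(-6\right)^{2} \left(-4\right) = \frac{1}{-6} + \left(-4\right) 36 \left(-4\right) = - \frac{1}{6} - -576 = - \frac{1}{6} + 576 = \frac{3455}{6}$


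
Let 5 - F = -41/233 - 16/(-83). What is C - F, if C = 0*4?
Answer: -96370/19339 ≈ -4.9832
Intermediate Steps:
F = 96370/19339 (F = 5 - (-41/233 - 16/(-83)) = 5 - (-41*1/233 - 16*(-1/83)) = 5 - (-41/233 + 16/83) = 5 - 1*325/19339 = 5 - 325/19339 = 96370/19339 ≈ 4.9832)
C = 0
C - F = 0 - 1*96370/19339 = 0 - 96370/19339 = -96370/19339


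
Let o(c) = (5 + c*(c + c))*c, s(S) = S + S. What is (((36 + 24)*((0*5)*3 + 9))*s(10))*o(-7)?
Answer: -7786800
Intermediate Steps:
s(S) = 2*S
o(c) = c*(5 + 2*c²) (o(c) = (5 + c*(2*c))*c = (5 + 2*c²)*c = c*(5 + 2*c²))
(((36 + 24)*((0*5)*3 + 9))*s(10))*o(-7) = (((36 + 24)*((0*5)*3 + 9))*(2*10))*(-7*(5 + 2*(-7)²)) = ((60*(0*3 + 9))*20)*(-7*(5 + 2*49)) = ((60*(0 + 9))*20)*(-7*(5 + 98)) = ((60*9)*20)*(-7*103) = (540*20)*(-721) = 10800*(-721) = -7786800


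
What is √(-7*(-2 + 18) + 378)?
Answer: √266 ≈ 16.310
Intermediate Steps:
√(-7*(-2 + 18) + 378) = √(-7*16 + 378) = √(-112 + 378) = √266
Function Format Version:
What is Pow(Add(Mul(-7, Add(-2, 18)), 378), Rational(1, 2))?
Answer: Pow(266, Rational(1, 2)) ≈ 16.310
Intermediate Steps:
Pow(Add(Mul(-7, Add(-2, 18)), 378), Rational(1, 2)) = Pow(Add(Mul(-7, 16), 378), Rational(1, 2)) = Pow(Add(-112, 378), Rational(1, 2)) = Pow(266, Rational(1, 2))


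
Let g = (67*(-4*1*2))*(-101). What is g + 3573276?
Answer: 3627412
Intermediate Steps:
g = 54136 (g = (67*(-4*2))*(-101) = (67*(-8))*(-101) = -536*(-101) = 54136)
g + 3573276 = 54136 + 3573276 = 3627412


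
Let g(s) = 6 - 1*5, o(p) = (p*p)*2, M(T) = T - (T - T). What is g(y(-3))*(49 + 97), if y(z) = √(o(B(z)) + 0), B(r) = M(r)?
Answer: 146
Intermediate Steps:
M(T) = T (M(T) = T - 1*0 = T + 0 = T)
B(r) = r
o(p) = 2*p² (o(p) = p²*2 = 2*p²)
y(z) = √2*√(z²) (y(z) = √(2*z² + 0) = √(2*z²) = √2*√(z²))
g(s) = 1 (g(s) = 6 - 5 = 1)
g(y(-3))*(49 + 97) = 1*(49 + 97) = 1*146 = 146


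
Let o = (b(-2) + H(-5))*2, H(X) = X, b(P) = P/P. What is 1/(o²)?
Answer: 1/64 ≈ 0.015625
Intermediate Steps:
b(P) = 1
o = -8 (o = (1 - 5)*2 = -4*2 = -8)
1/(o²) = 1/((-8)²) = 1/64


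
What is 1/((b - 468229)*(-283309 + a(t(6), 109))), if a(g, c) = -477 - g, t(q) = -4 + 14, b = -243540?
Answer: 1/201997195124 ≈ 4.9506e-12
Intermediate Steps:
t(q) = 10
1/((b - 468229)*(-283309 + a(t(6), 109))) = 1/((-243540 - 468229)*(-283309 + (-477 - 1*10))) = 1/(-711769*(-283309 + (-477 - 10))) = 1/(-711769*(-283309 - 487)) = 1/(-711769*(-283796)) = 1/201997195124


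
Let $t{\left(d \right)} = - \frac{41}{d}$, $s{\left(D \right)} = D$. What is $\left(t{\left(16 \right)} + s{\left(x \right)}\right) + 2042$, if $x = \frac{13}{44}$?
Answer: $\frac{358993}{176} \approx 2039.7$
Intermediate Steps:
$x = \frac{13}{44}$ ($x = 13 \cdot \frac{1}{44} = \frac{13}{44} \approx 0.29545$)
$\left(t{\left(16 \right)} + s{\left(x \right)}\right) + 2042 = \left(- \frac{41}{16} + \frac{13}{44}\right) + 2042 = - \frac{399}{176} + 2042 = \frac{358993}{176}$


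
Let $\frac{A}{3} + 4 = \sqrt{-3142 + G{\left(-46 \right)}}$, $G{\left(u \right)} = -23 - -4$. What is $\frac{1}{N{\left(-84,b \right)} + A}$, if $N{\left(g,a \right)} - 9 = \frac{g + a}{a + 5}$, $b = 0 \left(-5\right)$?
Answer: $- \frac{55}{80114} - \frac{25 i \sqrt{3161}}{240342} \approx -0.00068652 - 0.0058482 i$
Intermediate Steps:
$b = 0$
$G{\left(u \right)} = -19$ ($G{\left(u \right)} = -23 + 4 = -19$)
$N{\left(g,a \right)} = 9 + \frac{a + g}{5 + a}$ ($N{\left(g,a \right)} = 9 + \frac{g + a}{a + 5} = 9 + \frac{a + g}{5 + a}$)
$A = -12 + 3 i \sqrt{3161}$ ($A = -12 + 3 \sqrt{-3142 - 19} = -12 + 3 \sqrt{-3161} = -12 + 3 i \sqrt{3161} \approx -12.0 + 168.67 i$)
$\frac{1}{N{\left(-84,b \right)} + A} = \frac{1}{\frac{45 - 84 + 10 \cdot 0}{5 + 0} - \left(12 - 3 i \sqrt{3161}\right)} = \frac{1}{\frac{45 - 84 + 0}{5} - \left(12 - 3 i \sqrt{3161}\right)} = \frac{1}{\frac{1}{5} \left(-39\right) - \left(12 - 3 i \sqrt{3161}\right)} = \frac{1}{- \frac{39}{5} - \left(12 - 3 i \sqrt{3161}\right)} = \frac{1}{- \frac{99}{5} + 3 i \sqrt{3161}}$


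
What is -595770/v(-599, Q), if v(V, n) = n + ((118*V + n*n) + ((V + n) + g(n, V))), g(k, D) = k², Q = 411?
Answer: -595770/267383 ≈ -2.2282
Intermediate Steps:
v(V, n) = 2*n + 2*n² + 119*V (v(V, n) = n + ((118*V + n*n) + ((V + n) + n²)) = n + ((118*V + n²) + (V + n + n²)) = n + ((n² + 118*V) + (V + n + n²)) = n + (n + 2*n² + 119*V) = 2*n + 2*n² + 119*V)
-595770/v(-599, Q) = -595770/(2*411 + 2*411² + 119*(-599)) = -595770/(822 + 2*168921 - 71281) = -595770/(822 + 337842 - 71281) = -595770/267383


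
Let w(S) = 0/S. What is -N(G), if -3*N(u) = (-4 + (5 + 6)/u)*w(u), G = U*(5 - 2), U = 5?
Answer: 0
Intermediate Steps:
w(S) = 0
G = 15 (G = 5*(5 - 2) = 5*3 = 15)
N(u) = 0 (N(u) = -(-4 + (5 + 6)/u)*0/3 = -(-4 + 11/u)*0/3 = -⅓*0 = 0)
-N(G) = -1*0 = 0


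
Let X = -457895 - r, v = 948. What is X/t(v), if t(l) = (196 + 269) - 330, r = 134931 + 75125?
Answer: -667951/135 ≈ -4947.8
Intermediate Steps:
r = 210056
X = -667951 (X = -457895 - 1*210056 = -457895 - 210056 = -667951)
t(l) = 135 (t(l) = 465 - 330 = 135)
X/t(v) = -667951/135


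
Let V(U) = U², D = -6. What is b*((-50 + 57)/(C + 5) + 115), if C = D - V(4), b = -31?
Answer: -60388/17 ≈ -3552.2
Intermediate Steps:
C = -22 (C = -6 - 1*4² = -6 - 1*16 = -6 - 16 = -22)
b*((-50 + 57)/(C + 5) + 115) = -31*((-50 + 57)/(-22 + 5) + 115) = -31*(7/(-17) + 115) = -31*(7*(-1/17) + 115) = -31*(-7/17 + 115) = -31*1948/17 = -60388/17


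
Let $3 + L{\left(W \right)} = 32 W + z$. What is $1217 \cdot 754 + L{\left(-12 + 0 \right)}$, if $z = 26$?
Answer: $917257$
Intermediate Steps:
$L{\left(W \right)} = 23 + 32 W$ ($L{\left(W \right)} = -3 + \left(32 W + 26\right) = -3 + \left(26 + 32 W\right) = 23 + 32 W$)
$1217 \cdot 754 + L{\left(-12 + 0 \right)} = 1217 \cdot 754 + \left(23 + 32 \left(-12 + 0\right)\right) = 917618 + \left(23 + 32 \left(-12\right)\right) = 917618 + \left(23 - 384\right) = 917618 - 361 = 917257$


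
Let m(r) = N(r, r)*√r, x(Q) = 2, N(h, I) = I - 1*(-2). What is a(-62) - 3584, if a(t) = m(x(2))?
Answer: -3584 + 4*√2 ≈ -3578.3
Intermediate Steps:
N(h, I) = 2 + I (N(h, I) = I + 2 = 2 + I)
m(r) = √r*(2 + r) (m(r) = (2 + r)*√r = √r*(2 + r))
a(t) = 4*√2 (a(t) = √2*(2 + 2) = √2*4 = 4*√2)
a(-62) - 3584 = 4*√2 - 3584 = -3584 + 4*√2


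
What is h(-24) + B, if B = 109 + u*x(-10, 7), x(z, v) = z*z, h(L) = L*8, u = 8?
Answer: 717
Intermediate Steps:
h(L) = 8*L
x(z, v) = z²
B = 909 (B = 109 + 8*(-10)² = 109 + 8*100 = 109 + 800 = 909)
h(-24) + B = 8*(-24) + 909 = -192 + 909 = 717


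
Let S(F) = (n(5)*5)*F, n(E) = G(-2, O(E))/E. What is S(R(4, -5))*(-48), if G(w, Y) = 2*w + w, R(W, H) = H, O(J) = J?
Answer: -1440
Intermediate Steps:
G(w, Y) = 3*w
n(E) = -6/E (n(E) = (3*(-2))/E = -6/E)
S(F) = -6*F (S(F) = (-6/5*5)*F = -6*F)
S(R(4, -5))*(-48) = -6*(-5)*(-48) = 30*(-48) = -1440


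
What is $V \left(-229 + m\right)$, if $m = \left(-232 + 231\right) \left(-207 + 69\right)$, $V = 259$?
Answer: $-23569$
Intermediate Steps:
$m = 138$ ($m = \left(-1\right) \left(-138\right) = 138$)
$V \left(-229 + m\right) = 259 \left(-229 + 138\right) = 259 \left(-91\right) = -23569$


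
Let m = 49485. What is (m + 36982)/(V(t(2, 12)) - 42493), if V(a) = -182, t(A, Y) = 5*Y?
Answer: -86467/42675 ≈ -2.0262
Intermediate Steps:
(m + 36982)/(V(t(2, 12)) - 42493) = (49485 + 36982)/(-182 - 42493) = 86467/(-42675) = 86467*(-1/42675) = -86467/42675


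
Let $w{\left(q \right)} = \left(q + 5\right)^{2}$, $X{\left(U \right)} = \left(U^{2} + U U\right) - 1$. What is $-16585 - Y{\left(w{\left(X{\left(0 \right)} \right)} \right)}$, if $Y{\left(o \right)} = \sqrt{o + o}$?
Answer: $-16585 - 4 \sqrt{2} \approx -16591.0$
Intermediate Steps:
$X{\left(U \right)} = -1 + 2 U^{2}$ ($X{\left(U \right)} = \left(U^{2} + U^{2}\right) - 1 = 2 U^{2} - 1 = -1 + 2 U^{2}$)
$w{\left(q \right)} = \left(5 + q\right)^{2}$
$Y{\left(o \right)} = \sqrt{2} \sqrt{o}$ ($Y{\left(o \right)} = \sqrt{2 o} = \sqrt{2} \sqrt{o}$)
$-16585 - Y{\left(w{\left(X{\left(0 \right)} \right)} \right)} = -16585 - \sqrt{2} \sqrt{\left(5 - \left(1 - 2 \cdot 0^{2}\right)\right)^{2}} = -16585 - \sqrt{2} \sqrt{\left(5 + \left(-1 + 2 \cdot 0\right)\right)^{2}} = -16585 - \sqrt{2} \sqrt{\left(5 + \left(-1 + 0\right)\right)^{2}} = -16585 - \sqrt{2} \sqrt{\left(5 - 1\right)^{2}} = -16585 - \sqrt{2} \sqrt{4^{2}} = -16585 - \sqrt{2} \sqrt{16} = -16585 - \sqrt{2} \cdot 4 = -16585 - 4 \sqrt{2}$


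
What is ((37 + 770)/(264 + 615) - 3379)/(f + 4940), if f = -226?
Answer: -494889/690601 ≈ -0.71661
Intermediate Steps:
((37 + 770)/(264 + 615) - 3379)/(f + 4940) = ((37 + 770)/(264 + 615) - 3379)/(-226 + 4940) = (807/879 - 3379)/4714 = (807*(1/879) - 3379)*(1/4714) = (269/293 - 3379)*(1/4714) = -989778/293*1/4714 = -494889/690601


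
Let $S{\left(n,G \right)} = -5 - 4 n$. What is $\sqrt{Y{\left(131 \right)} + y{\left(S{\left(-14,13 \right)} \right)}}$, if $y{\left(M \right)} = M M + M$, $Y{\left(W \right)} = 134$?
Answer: $\sqrt{2786} \approx 52.783$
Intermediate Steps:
$y{\left(M \right)} = M + M^{2}$ ($y{\left(M \right)} = M^{2} + M = M + M^{2}$)
$\sqrt{Y{\left(131 \right)} + y{\left(S{\left(-14,13 \right)} \right)}} = \sqrt{134 + \left(-5 - -56\right) \left(1 - -51\right)} = \sqrt{134 + \left(-5 + 56\right) \left(1 + \left(-5 + 56\right)\right)} = \sqrt{134 + 51 \left(1 + 51\right)} = \sqrt{134 + 51 \cdot 52} = \sqrt{134 + 2652} = \sqrt{2786}$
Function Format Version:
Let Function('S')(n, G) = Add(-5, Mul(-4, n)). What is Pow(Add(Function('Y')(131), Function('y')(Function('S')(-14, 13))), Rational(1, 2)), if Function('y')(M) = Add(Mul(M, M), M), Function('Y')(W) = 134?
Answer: Pow(2786, Rational(1, 2)) ≈ 52.783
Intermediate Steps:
Function('y')(M) = Add(M, Pow(M, 2)) (Function('y')(M) = Add(Pow(M, 2), M) = Add(M, Pow(M, 2)))
Pow(Add(Function('Y')(131), Function('y')(Function('S')(-14, 13))), Rational(1, 2)) = Pow(Add(134, Mul(Add(-5, Mul(-4, -14)), Add(1, Add(-5, Mul(-4, -14))))), Rational(1, 2)) = Pow(Add(134, Mul(Add(-5, 56), Add(1, Add(-5, 56)))), Rational(1, 2)) = Pow(Add(134, Mul(51, Add(1, 51))), Rational(1, 2)) = Pow(Add(134, Mul(51, 52)), Rational(1, 2)) = Pow(Add(134, 2652), Rational(1, 2)) = Pow(2786, Rational(1, 2))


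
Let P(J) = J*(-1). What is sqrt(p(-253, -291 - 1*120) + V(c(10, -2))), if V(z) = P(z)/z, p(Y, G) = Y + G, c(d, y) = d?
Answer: I*sqrt(665) ≈ 25.788*I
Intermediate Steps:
P(J) = -J
p(Y, G) = G + Y
V(z) = -1 (V(z) = (-z)/z = -1)
sqrt(p(-253, -291 - 1*120) + V(c(10, -2))) = sqrt(((-291 - 1*120) - 253) - 1) = sqrt(((-291 - 120) - 253) - 1) = sqrt((-411 - 253) - 1) = sqrt(-664 - 1) = sqrt(-665) = I*sqrt(665)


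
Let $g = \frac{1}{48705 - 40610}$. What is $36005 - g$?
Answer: $\frac{291460474}{8095} \approx 36005.0$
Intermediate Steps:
$g = \frac{1}{8095} \approx 0.00012353$
$36005 - g = 36005 - \frac{1}{8095} = \frac{291460474}{8095}$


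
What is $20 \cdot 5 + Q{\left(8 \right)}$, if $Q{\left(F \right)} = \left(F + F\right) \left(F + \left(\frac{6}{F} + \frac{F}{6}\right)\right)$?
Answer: $\frac{784}{3} \approx 261.33$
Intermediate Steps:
$Q{\left(F \right)} = 2 F \left(\frac{6}{F} + \frac{7 F}{6}\right)$ ($Q{\left(F \right)} = 2 F \left(F + \left(\frac{6}{F} + F \frac{1}{6}\right)\right) = 2 F \left(F + \left(\frac{6}{F} + \frac{F}{6}\right)\right) = 2 F \left(\frac{6}{F} + \frac{7 F}{6}\right)$)
$20 \cdot 5 + Q{\left(8 \right)} = 20 \cdot 5 + \left(12 + \frac{7 \cdot 8^{2}}{3}\right) = 100 + \left(12 + \frac{7}{3} \cdot 64\right) = 100 + \left(12 + \frac{448}{3}\right) = 100 + \frac{484}{3} = \frac{784}{3}$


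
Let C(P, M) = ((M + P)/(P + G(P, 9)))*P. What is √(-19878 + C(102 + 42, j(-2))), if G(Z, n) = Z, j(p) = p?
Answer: I*√19807 ≈ 140.74*I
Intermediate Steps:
C(P, M) = M/2 + P/2 (C(P, M) = ((M + P)/(P + P))*P = ((M + P)/((2*P)))*P = ((M + P)*(1/(2*P)))*P = ((M + P)/(2*P))*P = M/2 + P/2)
√(-19878 + C(102 + 42, j(-2))) = √(-19878 + ((½)*(-2) + (102 + 42)/2)) = √(-19878 + (-1 + (½)*144)) = √(-19878 + (-1 + 72)) = √(-19878 + 71) = √(-19807) = I*√19807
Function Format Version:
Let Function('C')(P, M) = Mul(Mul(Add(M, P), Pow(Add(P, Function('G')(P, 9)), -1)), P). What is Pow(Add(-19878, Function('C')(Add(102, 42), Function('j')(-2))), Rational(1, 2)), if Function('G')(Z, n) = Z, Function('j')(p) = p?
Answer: Mul(I, Pow(19807, Rational(1, 2))) ≈ Mul(140.74, I)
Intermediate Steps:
Function('C')(P, M) = Add(Mul(Rational(1, 2), M), Mul(Rational(1, 2), P)) (Function('C')(P, M) = Mul(Mul(Add(M, P), Pow(Add(P, P), -1)), P) = Mul(Mul(Add(M, P), Pow(Mul(2, P), -1)), P) = Mul(Mul(Add(M, P), Mul(Rational(1, 2), Pow(P, -1))), P) = Mul(Mul(Rational(1, 2), Pow(P, -1), Add(M, P)), P) = Add(Mul(Rational(1, 2), M), Mul(Rational(1, 2), P)))
Pow(Add(-19878, Function('C')(Add(102, 42), Function('j')(-2))), Rational(1, 2)) = Pow(Add(-19878, Add(Mul(Rational(1, 2), -2), Mul(Rational(1, 2), Add(102, 42)))), Rational(1, 2)) = Pow(Add(-19878, Add(-1, Mul(Rational(1, 2), 144))), Rational(1, 2)) = Pow(Add(-19878, Add(-1, 72)), Rational(1, 2)) = Pow(Add(-19878, 71), Rational(1, 2)) = Pow(-19807, Rational(1, 2)) = Mul(I, Pow(19807, Rational(1, 2)))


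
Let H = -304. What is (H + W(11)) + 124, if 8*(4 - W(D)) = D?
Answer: -1419/8 ≈ -177.38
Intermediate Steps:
W(D) = 4 - D/8
(H + W(11)) + 124 = (-304 + (4 - ⅛*11)) + 124 = (-304 + (4 - 11/8)) + 124 = (-304 + 21/8) + 124 = -2411/8 + 124 = -1419/8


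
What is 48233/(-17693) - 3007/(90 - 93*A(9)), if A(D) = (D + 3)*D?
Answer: -426908431/176116122 ≈ -2.4240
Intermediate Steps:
A(D) = D*(3 + D) (A(D) = (3 + D)*D = D*(3 + D))
48233/(-17693) - 3007/(90 - 93*A(9)) = 48233/(-17693) - 3007/(90 - 837*(3 + 9)) = 48233*(-1/17693) - 3007/(90 - 837*12) = -48233/17693 - 3007/(90 - 93*108) = -48233/17693 - 3007/(90 - 10044) = -48233/17693 - 3007/(-9954) = -48233/17693 - 3007*(-1/9954) = -48233/17693 + 3007/9954 = -426908431/176116122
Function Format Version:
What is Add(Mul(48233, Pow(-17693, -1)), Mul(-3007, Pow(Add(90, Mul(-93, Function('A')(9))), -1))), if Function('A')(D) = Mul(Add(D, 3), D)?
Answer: Rational(-426908431, 176116122) ≈ -2.4240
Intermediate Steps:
Function('A')(D) = Mul(D, Add(3, D)) (Function('A')(D) = Mul(Add(3, D), D) = Mul(D, Add(3, D)))
Add(Mul(48233, Pow(-17693, -1)), Mul(-3007, Pow(Add(90, Mul(-93, Function('A')(9))), -1))) = Add(Mul(48233, Pow(-17693, -1)), Mul(-3007, Pow(Add(90, Mul(-93, Mul(9, Add(3, 9)))), -1))) = Add(Mul(48233, Rational(-1, 17693)), Mul(-3007, Pow(Add(90, Mul(-93, Mul(9, 12))), -1))) = Add(Rational(-48233, 17693), Mul(-3007, Pow(Add(90, Mul(-93, 108)), -1))) = Add(Rational(-48233, 17693), Mul(-3007, Pow(Add(90, -10044), -1))) = Add(Rational(-48233, 17693), Mul(-3007, Pow(-9954, -1))) = Add(Rational(-48233, 17693), Mul(-3007, Rational(-1, 9954))) = Add(Rational(-48233, 17693), Rational(3007, 9954)) = Rational(-426908431, 176116122)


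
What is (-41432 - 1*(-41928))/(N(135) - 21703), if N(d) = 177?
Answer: -248/10763 ≈ -0.023042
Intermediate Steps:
(-41432 - 1*(-41928))/(N(135) - 21703) = (-41432 - 1*(-41928))/(177 - 21703) = (-41432 + 41928)/(-21526) = 496*(-1/21526) = -248/10763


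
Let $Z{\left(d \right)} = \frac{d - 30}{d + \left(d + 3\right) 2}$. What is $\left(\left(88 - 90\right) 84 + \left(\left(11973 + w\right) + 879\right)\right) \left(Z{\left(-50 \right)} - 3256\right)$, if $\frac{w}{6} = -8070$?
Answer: $\frac{349009688}{3} \approx 1.1634 \cdot 10^{8}$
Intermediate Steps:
$w = -48420$ ($w = 6 \left(-8070\right) = -48420$)
$Z{\left(d \right)} = \frac{-30 + d}{6 + 3 d}$ ($Z{\left(d \right)} = \frac{-30 + d}{d + \left(3 + d\right) 2} = \frac{-30 + d}{d + \left(6 + 2 d\right)} = \frac{-30 + d}{6 + 3 d}$)
$\left(\left(88 - 90\right) 84 + \left(\left(11973 + w\right) + 879\right)\right) \left(Z{\left(-50 \right)} - 3256\right) = \left(\left(88 - 90\right) 84 + \left(\left(11973 - 48420\right) + 879\right)\right) \left(\frac{-30 - 50}{3 \left(2 - 50\right)} - 3256\right) = \left(\left(-2\right) 84 + \left(-36447 + 879\right)\right) \left(\frac{1}{3} \frac{1}{-48} \left(-80\right) - 3256\right) = \left(-168 - 35568\right) \left(\frac{1}{3} \left(- \frac{1}{48}\right) \left(-80\right) - 3256\right) = - 35736 \left(\frac{5}{9} - 3256\right) = \left(-35736\right) \left(- \frac{29299}{9}\right) = \frac{349009688}{3}$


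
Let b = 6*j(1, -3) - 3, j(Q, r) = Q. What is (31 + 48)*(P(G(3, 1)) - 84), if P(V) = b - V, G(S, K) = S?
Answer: -6636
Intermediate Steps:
b = 3 (b = 6*1 - 3 = 6 - 3 = 3)
P(V) = 3 - V
(31 + 48)*(P(G(3, 1)) - 84) = (31 + 48)*((3 - 1*3) - 84) = 79*((3 - 3) - 84) = 79*(0 - 84) = 79*(-84) = -6636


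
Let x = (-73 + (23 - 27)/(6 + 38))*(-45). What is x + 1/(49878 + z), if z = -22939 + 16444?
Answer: 1569596951/477213 ≈ 3289.1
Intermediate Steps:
z = -6495
x = 36180/11 (x = (-73 - 4/44)*(-45) = (-73 - 4*1/44)*(-45) = (-73 - 1/11)*(-45) = -804/11*(-45) = 36180/11 ≈ 3289.1)
x + 1/(49878 + z) = 36180/11 + 1/(49878 - 6495) = 36180/11 + 1/43383 = 1569596951/477213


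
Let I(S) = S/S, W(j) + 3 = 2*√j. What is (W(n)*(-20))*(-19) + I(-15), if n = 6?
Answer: -1139 + 760*√6 ≈ 722.61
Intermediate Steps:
W(j) = -3 + 2*√j
I(S) = 1
(W(n)*(-20))*(-19) + I(-15) = ((-3 + 2*√6)*(-20))*(-19) + 1 = (60 - 40*√6)*(-19) + 1 = (-1140 + 760*√6) + 1 = -1139 + 760*√6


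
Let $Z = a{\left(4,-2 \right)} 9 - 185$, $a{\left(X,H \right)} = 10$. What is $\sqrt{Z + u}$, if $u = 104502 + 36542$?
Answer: $3 \sqrt{15661} \approx 375.43$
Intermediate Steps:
$u = 141044$
$Z = -95$ ($Z = 10 \cdot 9 - 185 = 90 - 185 = -95$)
$\sqrt{Z + u} = \sqrt{-95 + 141044} = \sqrt{140949} = 3 \sqrt{15661}$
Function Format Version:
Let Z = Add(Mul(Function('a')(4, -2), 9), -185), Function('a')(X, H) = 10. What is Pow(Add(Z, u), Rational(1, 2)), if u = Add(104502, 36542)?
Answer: Mul(3, Pow(15661, Rational(1, 2))) ≈ 375.43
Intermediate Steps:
u = 141044
Z = -95 (Z = Add(Mul(10, 9), -185) = Add(90, -185) = -95)
Pow(Add(Z, u), Rational(1, 2)) = Pow(Add(-95, 141044), Rational(1, 2)) = Pow(140949, Rational(1, 2)) = Mul(3, Pow(15661, Rational(1, 2)))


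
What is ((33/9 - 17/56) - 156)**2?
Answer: 657563449/28224 ≈ 23298.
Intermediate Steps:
((33/9 - 17/56) - 156)**2 = ((33*(1/9) - 17*1/56) - 156)**2 = ((11/3 - 17/56) - 156)**2 = (565/168 - 156)**2 = (-25643/168)**2 = 657563449/28224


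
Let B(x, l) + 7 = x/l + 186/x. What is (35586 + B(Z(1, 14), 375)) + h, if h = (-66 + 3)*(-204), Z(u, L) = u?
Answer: 18231376/375 ≈ 48617.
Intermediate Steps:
h = 12852 (h = -63*(-204) = 12852)
B(x, l) = -7 + 186/x + x/l (B(x, l) = -7 + (x/l + 186/x) = -7 + (186/x + x/l) = -7 + 186/x + x/l)
(35586 + B(Z(1, 14), 375)) + h = (35586 + (-7 + 186/1 + 1/375)) + 12852 = (35586 + (-7 + 186*1 + 1*(1/375))) + 12852 = (35586 + (-7 + 186 + 1/375)) + 12852 = (35586 + 67126/375) + 12852 = 13411876/375 + 12852 = 18231376/375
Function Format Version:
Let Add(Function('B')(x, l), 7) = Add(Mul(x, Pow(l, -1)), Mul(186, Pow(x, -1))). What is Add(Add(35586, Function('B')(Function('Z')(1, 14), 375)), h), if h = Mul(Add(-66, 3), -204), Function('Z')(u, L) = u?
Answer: Rational(18231376, 375) ≈ 48617.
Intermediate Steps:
h = 12852 (h = Mul(-63, -204) = 12852)
Function('B')(x, l) = Add(-7, Mul(186, Pow(x, -1)), Mul(x, Pow(l, -1))) (Function('B')(x, l) = Add(-7, Add(Mul(x, Pow(l, -1)), Mul(186, Pow(x, -1)))) = Add(-7, Add(Mul(186, Pow(x, -1)), Mul(x, Pow(l, -1)))) = Add(-7, Mul(186, Pow(x, -1)), Mul(x, Pow(l, -1))))
Add(Add(35586, Function('B')(Function('Z')(1, 14), 375)), h) = Add(Add(35586, Add(-7, Mul(186, Pow(1, -1)), Mul(1, Pow(375, -1)))), 12852) = Add(Add(35586, Add(-7, Mul(186, 1), Mul(1, Rational(1, 375)))), 12852) = Add(Add(35586, Add(-7, 186, Rational(1, 375))), 12852) = Add(Add(35586, Rational(67126, 375)), 12852) = Add(Rational(13411876, 375), 12852) = Rational(18231376, 375)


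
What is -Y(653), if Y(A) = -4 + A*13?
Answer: -8485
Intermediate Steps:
Y(A) = -4 + 13*A
-Y(653) = -(-4 + 13*653) = -(-4 + 8489) = -1*8485 = -8485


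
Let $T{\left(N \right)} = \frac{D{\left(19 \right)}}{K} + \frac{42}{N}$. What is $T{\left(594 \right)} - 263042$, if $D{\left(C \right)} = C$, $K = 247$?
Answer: $- \frac{338534864}{1287} \approx -2.6304 \cdot 10^{5}$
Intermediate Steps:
$T{\left(N \right)} = \frac{1}{13} + \frac{42}{N}$ ($T{\left(N \right)} = \frac{19}{247} + \frac{42}{N} = 19 \cdot \frac{1}{247} + \frac{42}{N} = \frac{1}{13} + \frac{42}{N}$)
$T{\left(594 \right)} - 263042 = \frac{546 + 594}{13 \cdot 594} - 263042 = \frac{1}{13} \cdot \frac{1}{594} \cdot 1140 - 263042 = \frac{190}{1287} - 263042 = - \frac{338534864}{1287}$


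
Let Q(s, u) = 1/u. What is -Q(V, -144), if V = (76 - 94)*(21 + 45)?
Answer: 1/144 ≈ 0.0069444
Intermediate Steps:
V = -1188 (V = -18*66 = -1188)
-Q(V, -144) = -1/(-144) = -1*(-1/144) = 1/144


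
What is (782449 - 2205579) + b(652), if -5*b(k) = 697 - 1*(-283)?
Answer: -1423326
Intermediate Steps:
b(k) = -196 (b(k) = -(697 - 1*(-283))/5 = -(697 + 283)/5 = -⅕*980 = -196)
(782449 - 2205579) + b(652) = (782449 - 2205579) - 196 = -1423130 - 196 = -1423326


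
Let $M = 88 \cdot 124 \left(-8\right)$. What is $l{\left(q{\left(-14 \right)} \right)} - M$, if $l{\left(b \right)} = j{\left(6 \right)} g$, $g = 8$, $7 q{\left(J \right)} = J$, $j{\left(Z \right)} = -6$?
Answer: $87248$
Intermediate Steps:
$q{\left(J \right)} = \frac{J}{7}$
$l{\left(b \right)} = -48$ ($l{\left(b \right)} = \left(-6\right) 8 = -48$)
$M = -87296$ ($M = 10912 \left(-8\right) = -87296$)
$l{\left(q{\left(-14 \right)} \right)} - M = -48 - -87296 = -48 + 87296 = 87248$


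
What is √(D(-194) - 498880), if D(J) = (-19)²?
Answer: 3*I*√55391 ≈ 706.06*I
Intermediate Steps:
D(J) = 361
√(D(-194) - 498880) = √(361 - 498880) = √(-498519) = 3*I*√55391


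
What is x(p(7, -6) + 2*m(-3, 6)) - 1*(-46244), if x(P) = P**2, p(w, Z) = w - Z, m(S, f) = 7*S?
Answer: 47085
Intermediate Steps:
x(p(7, -6) + 2*m(-3, 6)) - 1*(-46244) = ((7 - 1*(-6)) + 2*(7*(-3)))**2 - 1*(-46244) = ((7 + 6) + 2*(-21))**2 + 46244 = (13 - 42)**2 + 46244 = (-29)**2 + 46244 = 841 + 46244 = 47085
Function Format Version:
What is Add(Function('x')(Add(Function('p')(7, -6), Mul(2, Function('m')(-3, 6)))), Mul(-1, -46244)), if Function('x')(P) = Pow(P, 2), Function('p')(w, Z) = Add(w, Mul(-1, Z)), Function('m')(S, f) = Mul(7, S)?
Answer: 47085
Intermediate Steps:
Add(Function('x')(Add(Function('p')(7, -6), Mul(2, Function('m')(-3, 6)))), Mul(-1, -46244)) = Add(Pow(Add(Add(7, Mul(-1, -6)), Mul(2, Mul(7, -3))), 2), Mul(-1, -46244)) = Add(Pow(Add(Add(7, 6), Mul(2, -21)), 2), 46244) = Add(Pow(Add(13, -42), 2), 46244) = Add(Pow(-29, 2), 46244) = Add(841, 46244) = 47085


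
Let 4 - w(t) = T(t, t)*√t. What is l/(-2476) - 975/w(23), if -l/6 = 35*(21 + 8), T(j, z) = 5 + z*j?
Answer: 4993919985/2029878034 + 260325*√23/3279286 ≈ 2.8409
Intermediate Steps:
T(j, z) = 5 + j*z
w(t) = 4 - √t*(5 + t²) (w(t) = 4 - (5 + t*t)*√t = 4 - (5 + t²)*√t = 4 - √t*(5 + t²))
l = -6090 (l = -210*(21 + 8) = -210*29 = -6*1015 = -6090)
l/(-2476) - 975/w(23) = -6090/(-2476) - 975/(4 - √23*(5 + 23²)) = -6090*(-1/2476) - 975/(4 - √23*(5 + 529)) = 3045/1238 - 975/(4 - 1*√23*534) = 3045/1238 - 975/(4 - 534*√23)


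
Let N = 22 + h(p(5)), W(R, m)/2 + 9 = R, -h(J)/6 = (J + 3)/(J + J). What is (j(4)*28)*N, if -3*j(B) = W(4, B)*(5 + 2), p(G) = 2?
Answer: 28420/3 ≈ 9473.3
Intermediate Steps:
h(J) = -3*(3 + J)/J (h(J) = -6*(J + 3)/(J + J) = -6*(3 + J)/(2*J) = -6*(3 + J)*1/(2*J) = -3*(3 + J)/J)
W(R, m) = -18 + 2*R
N = 29/2 (N = 22 + (-3 - 9/2) = 22 - 15/2 = 29/2 ≈ 14.500)
j(B) = 70/3 (j(B) = -(-18 + 2*4)*(5 + 2)/3 = -(-18 + 8)*7/3 = -(-10)*7/3 = -⅓*(-70) = 70/3)
(j(4)*28)*N = ((70/3)*28)*(29/2) = (1960/3)*(29/2) = 28420/3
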